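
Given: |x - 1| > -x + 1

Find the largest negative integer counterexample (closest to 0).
Testing negative integers from -1 downward:
x = -1: LHS = |(-1) - 1| = |-2| = 2, RHS = -(-1) + 1 = 2; 2 > 2 — FAILS  ← closest negative counterexample to 0

Answer: x = -1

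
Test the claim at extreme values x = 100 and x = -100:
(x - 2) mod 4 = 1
x = 100: LHS = (100 - 2) mod 4 = 98 mod 4 = 2; 2 = 1 — FAILS
x = -100: LHS = ((-100) - 2) mod 4 = (-102) mod 4 = 2; 2 = 1 — FAILS

Answer: No, fails for both x = 100 and x = -100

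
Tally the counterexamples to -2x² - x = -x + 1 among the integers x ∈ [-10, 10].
Counterexamples in [-10, 10]: {-10, -9, -8, -7, -6, -5, -4, -3, -2, -1, 0, 1, 2, 3, 4, 5, 6, 7, 8, 9, 10}.

Counting them gives 21 values.

Answer: 21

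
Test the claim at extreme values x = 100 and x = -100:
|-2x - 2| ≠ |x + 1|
x = 100: LHS = |-2·100 - 2| = |-202| = 202, RHS = |100 + 1| = |101| = 101; 202 ≠ 101 — holds
x = -100: LHS = |-2·(-100) - 2| = |198| = 198, RHS = |(-100) + 1| = |-99| = 99; 198 ≠ 99 — holds

Answer: Yes, holds for both x = 100 and x = -100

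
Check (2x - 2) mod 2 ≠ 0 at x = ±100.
x = 100: LHS = (2·100 - 2) mod 2 = 198 mod 2 = 0; 0 ≠ 0 — FAILS
x = -100: LHS = (2·(-100) - 2) mod 2 = (-202) mod 2 = 0; 0 ≠ 0 — FAILS

Answer: No, fails for both x = 100 and x = -100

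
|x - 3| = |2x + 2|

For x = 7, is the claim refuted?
Substitute x = 7 into the relation:
x = 7: LHS = |7 - 3| = |4| = 4, RHS = |2·7 + 2| = |16| = 16; 4 = 16 — FAILS

Since the claim fails at x = 7, this value is a counterexample.

Answer: Yes, x = 7 is a counterexample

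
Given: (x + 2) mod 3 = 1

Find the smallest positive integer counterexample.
Testing positive integers:
x = 1: LHS = (1 + 2) mod 3 = 3 mod 3 = 0; 0 = 1 — FAILS  ← smallest positive counterexample

Answer: x = 1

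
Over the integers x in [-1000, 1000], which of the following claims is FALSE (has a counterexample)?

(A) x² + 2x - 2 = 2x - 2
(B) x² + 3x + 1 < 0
(A) x = 1: LHS = 1² + 2·1 - 2 = 1, RHS = 2·1 - 2 = 0; 1 = 0 — FAILS
(B) x = 0: LHS = 0² + 3·0 + 1 = 1; 1 < 0 — FAILS

Answer: Both A and B are false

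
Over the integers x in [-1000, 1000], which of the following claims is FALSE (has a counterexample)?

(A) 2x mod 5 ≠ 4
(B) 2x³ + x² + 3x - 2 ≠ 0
(A) x = 2: LHS = (2·2) mod 5 = 4 mod 5 = 4; 4 ≠ 4 — FAILS

(B) Track d = LHS − RHS over the integers in [-1000, 1000]. Equality would need d = 0, but d changes sign only between consecutive integers, jumping over 0:
x = 0: LHS = 2·0³ + 0² + 3·0 - 2 = -2; -2 ≠ 0 — holds  (d = -2)
x = 1: LHS = 2·1³ + 1² + 3·1 - 2 = 4; 4 ≠ 0 — holds  (d = 4)
Away from these crossings d keeps a constant sign, and checking every integer in [-1000, 1000] confirms d ≠ 0 throughout. Hence the two sides are never equal, so the relation holds for every integer in [-1000, 1000].

Only (A) has a counterexample.

Answer: A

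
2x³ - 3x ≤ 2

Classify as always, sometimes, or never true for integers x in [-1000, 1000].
Holds at x = 0: LHS = 2·0³ - 3·0 = 0; 0 ≤ 2 — holds
Fails at x = 2: LHS = 2·2³ - 3·2 = 10; 10 ≤ 2 — FAILS
It is satisfied by some integers in the range but not all.

Answer: Sometimes true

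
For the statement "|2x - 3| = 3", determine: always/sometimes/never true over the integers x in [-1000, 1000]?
Holds at x = 0: LHS = |2·0 - 3| = |-3| = 3; 3 = 3 — holds
Fails at x = 1: LHS = |2·1 - 3| = |-1| = 1; 1 = 3 — FAILS
It is satisfied by some integers in the range but not all.

Answer: Sometimes true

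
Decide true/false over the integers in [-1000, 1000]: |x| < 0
The claim fails at x = 0:
x = 0: LHS = |0| = 0; 0 < 0 — FAILS

Because a single integer refutes it, the statement is false.

Answer: False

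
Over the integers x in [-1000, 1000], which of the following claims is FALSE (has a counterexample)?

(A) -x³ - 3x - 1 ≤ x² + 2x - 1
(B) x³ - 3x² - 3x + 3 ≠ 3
(A) x = -1: LHS = -(-1)³ - 3·(-1) - 1 = 3, RHS = (-1)² + 2·(-1) - 1 = -2; 3 ≤ -2 — FAILS
(B) x = 0: LHS = 0³ - 3·0² - 3·0 + 3 = 3; 3 ≠ 3 — FAILS

Answer: Both A and B are false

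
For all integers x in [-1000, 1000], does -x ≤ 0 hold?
The claim fails at x = -1:
x = -1: LHS = -(-1) = 1; 1 ≤ 0 — FAILS

Because a single integer refutes it, the statement is false.

Answer: False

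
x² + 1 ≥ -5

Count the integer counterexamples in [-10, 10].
Over all integers in [-10, 10], LHS − RHS is smallest at x = 0, where it equals 6:
x = 0: LHS = 0² + 1 = 1; 1 ≥ -5 — holds
At the ends of the range:
x = -10: LHS = (-10)² + 1 = 101; 101 ≥ -5 — holds
x = 10: LHS = 10² + 1 = 101; 101 ≥ -5 — holds
Hence LHS − RHS is never negative, i.e. LHS ≥ RHS throughout, so the relation holds for every integer in [-10, 10].

No counterexample appears in that range.

Answer: 0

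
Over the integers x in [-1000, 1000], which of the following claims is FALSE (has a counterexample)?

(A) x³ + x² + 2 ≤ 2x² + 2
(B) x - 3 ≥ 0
(A) x = 2: LHS = 2³ + 2² + 2 = 14, RHS = 2·2² + 2 = 10; 14 ≤ 10 — FAILS
(B) x = 0: LHS = 0 - 3 = -3; -3 ≥ 0 — FAILS

Answer: Both A and B are false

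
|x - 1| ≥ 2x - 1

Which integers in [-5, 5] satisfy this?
Holds for: {-5, -4, -3, -2, -1, 0}
Fails for: {1, 2, 3, 4, 5}

Answer: {-5, -4, -3, -2, -1, 0}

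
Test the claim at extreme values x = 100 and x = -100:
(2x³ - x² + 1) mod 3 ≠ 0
x = 100: LHS = (2·100³ - 100² + 1) mod 3 = 1990001 mod 3 = 2; 2 ≠ 0 — holds
x = -100: LHS = (2·(-100)³ - (-100)² + 1) mod 3 = (-2009999) mod 3 = 1; 1 ≠ 0 — holds

Answer: Yes, holds for both x = 100 and x = -100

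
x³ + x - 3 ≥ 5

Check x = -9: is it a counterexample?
Substitute x = -9 into the relation:
x = -9: LHS = (-9)³ + (-9) - 3 = -741; -741 ≥ 5 — FAILS

Since the claim fails at x = -9, this value is a counterexample.

Answer: Yes, x = -9 is a counterexample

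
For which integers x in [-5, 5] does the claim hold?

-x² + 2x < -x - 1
Holds for: {-5, -4, -3, -2, -1, 4, 5}
Fails for: {0, 1, 2, 3}

Answer: {-5, -4, -3, -2, -1, 4, 5}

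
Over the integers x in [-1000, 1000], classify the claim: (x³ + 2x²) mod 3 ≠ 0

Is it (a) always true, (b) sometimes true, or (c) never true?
Holds at x = -1: LHS = ((-1)³ + 2·(-1)²) mod 3 = 1 mod 3 = 1; 1 ≠ 0 — holds
Fails at x = 0: LHS = (0³ + 2·0²) mod 3 = 0 mod 3 = 0; 0 ≠ 0 — FAILS
It is satisfied by some integers in the range but not all.

Answer: Sometimes true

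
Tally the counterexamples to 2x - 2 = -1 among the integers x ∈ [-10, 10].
Counterexamples in [-10, 10]: {-10, -9, -8, -7, -6, -5, -4, -3, -2, -1, 0, 1, 2, 3, 4, 5, 6, 7, 8, 9, 10}.

Counting them gives 21 values.

Answer: 21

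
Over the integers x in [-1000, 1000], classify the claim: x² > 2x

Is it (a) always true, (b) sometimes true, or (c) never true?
Holds at x = -1: LHS = (-1)² = 1, RHS = 2·(-1) = -2; 1 > -2 — holds
Fails at x = 0: LHS = 0² = 0, RHS = 2·0 = 0; 0 > 0 — FAILS
It is satisfied by some integers in the range but not all.

Answer: Sometimes true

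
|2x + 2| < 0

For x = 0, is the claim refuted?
Substitute x = 0 into the relation:
x = 0: LHS = |2·0 + 2| = |2| = 2; 2 < 0 — FAILS

Since the claim fails at x = 0, this value is a counterexample.

Answer: Yes, x = 0 is a counterexample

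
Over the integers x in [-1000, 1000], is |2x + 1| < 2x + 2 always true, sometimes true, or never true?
Holds at x = 0: LHS = |2·0 + 1| = |1| = 1, RHS = 2·0 + 2 = 2; 1 < 2 — holds
Fails at x = -1: LHS = |2·(-1) + 1| = |-1| = 1, RHS = 2·(-1) + 2 = 0; 1 < 0 — FAILS
It is satisfied by some integers in the range but not all.

Answer: Sometimes true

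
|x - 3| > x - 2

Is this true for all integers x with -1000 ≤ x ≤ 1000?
The claim fails at x = 3:
x = 3: LHS = |3 - 3| = |0| = 0, RHS = 3 - 2 = 1; 0 > 1 — FAILS

Because a single integer refutes it, the statement is false.

Answer: False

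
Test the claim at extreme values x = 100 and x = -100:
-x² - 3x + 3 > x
x = 100: LHS = -100² - 3·100 + 3 = -10297; -10297 > 100 — FAILS
x = -100: LHS = -(-100)² - 3·(-100) + 3 = -9697; -9697 > -100 — FAILS

Answer: No, fails for both x = 100 and x = -100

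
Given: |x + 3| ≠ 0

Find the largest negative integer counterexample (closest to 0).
Testing negative integers from -1 downward:
x = -1: LHS = |(-1) + 3| = |2| = 2; 2 ≠ 0 — holds
x = -2: LHS = |(-2) + 3| = |1| = 1; 1 ≠ 0 — holds
x = -3: LHS = |(-3) + 3| = |0| = 0; 0 ≠ 0 — FAILS  ← closest negative counterexample to 0

Answer: x = -3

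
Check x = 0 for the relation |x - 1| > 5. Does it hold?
x = 0: LHS = |0 - 1| = |-1| = 1; 1 > 5 — FAILS

The relation fails at x = 0, so x = 0 is a counterexample.

Answer: No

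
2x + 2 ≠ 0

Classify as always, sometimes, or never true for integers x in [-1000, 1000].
Holds at x = 0: LHS = 2·0 + 2 = 2; 2 ≠ 0 — holds
Fails at x = -1: LHS = 2·(-1) + 2 = 0; 0 ≠ 0 — FAILS
It is satisfied by some integers in the range but not all.

Answer: Sometimes true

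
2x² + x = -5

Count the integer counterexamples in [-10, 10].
Counterexamples in [-10, 10]: {-10, -9, -8, -7, -6, -5, -4, -3, -2, -1, 0, 1, 2, 3, 4, 5, 6, 7, 8, 9, 10}.

Counting them gives 21 values.

Answer: 21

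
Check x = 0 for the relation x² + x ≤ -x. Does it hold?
x = 0: LHS = 0² + 0 = 0, RHS = -0 = 0; 0 ≤ 0 — holds

The relation is satisfied at x = 0.

Answer: Yes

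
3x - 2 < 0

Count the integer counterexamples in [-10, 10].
Counterexamples in [-10, 10]: {1, 2, 3, 4, 5, 6, 7, 8, 9, 10}.

Counting them gives 10 values.

Answer: 10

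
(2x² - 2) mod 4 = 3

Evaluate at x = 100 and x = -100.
x = 100: LHS = (2·100² - 2) mod 4 = 19998 mod 4 = 2; 2 = 3 — FAILS
x = -100: LHS = (2·(-100)² - 2) mod 4 = 19998 mod 4 = 2; 2 = 3 — FAILS

Answer: No, fails for both x = 100 and x = -100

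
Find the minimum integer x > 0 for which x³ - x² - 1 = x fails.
Testing positive integers:
x = 1: LHS = 1³ - 1² - 1 = -1; -1 = 1 — FAILS  ← smallest positive counterexample

Answer: x = 1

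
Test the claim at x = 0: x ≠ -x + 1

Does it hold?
x = 0: RHS = -0 + 1 = 1; 0 ≠ 1 — holds

The relation is satisfied at x = 0.

Answer: Yes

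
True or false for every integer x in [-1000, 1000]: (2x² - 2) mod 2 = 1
The claim fails at x = 0:
x = 0: LHS = (2·0² - 2) mod 2 = (-2) mod 2 = 0; 0 = 1 — FAILS

Because a single integer refutes it, the statement is false.

Answer: False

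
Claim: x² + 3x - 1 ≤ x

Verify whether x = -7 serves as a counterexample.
Substitute x = -7 into the relation:
x = -7: LHS = (-7)² + 3·(-7) - 1 = 27; 27 ≤ -7 — FAILS

Since the claim fails at x = -7, this value is a counterexample.

Answer: Yes, x = -7 is a counterexample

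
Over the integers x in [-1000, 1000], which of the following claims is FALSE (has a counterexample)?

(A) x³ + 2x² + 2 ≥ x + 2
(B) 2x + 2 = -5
(A) x = -3: LHS = (-3)³ + 2·(-3)² + 2 = -7, RHS = (-3) + 2 = -1; -7 ≥ -1 — FAILS
(B) x = 0: LHS = 2·0 + 2 = 2; 2 = -5 — FAILS

Answer: Both A and B are false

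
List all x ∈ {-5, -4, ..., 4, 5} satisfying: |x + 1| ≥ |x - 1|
Holds for: {0, 1, 2, 3, 4, 5}
Fails for: {-5, -4, -3, -2, -1}

Answer: {0, 1, 2, 3, 4, 5}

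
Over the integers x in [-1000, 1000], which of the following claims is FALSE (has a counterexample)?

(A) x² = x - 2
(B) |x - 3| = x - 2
(A) x = 0: LHS = 0² = 0, RHS = 0 - 2 = -2; 0 = -2 — FAILS
(B) x = 0: LHS = |0 - 3| = |-3| = 3, RHS = 0 - 2 = -2; 3 = -2 — FAILS

Answer: Both A and B are false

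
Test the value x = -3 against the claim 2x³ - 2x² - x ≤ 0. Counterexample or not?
Substitute x = -3 into the relation:
x = -3: LHS = 2·(-3)³ - 2·(-3)² - (-3) = -69; -69 ≤ 0 — holds

The claim holds here, so x = -3 is not a counterexample. (A counterexample exists elsewhere, e.g. x = 2.)

Answer: No, x = -3 is not a counterexample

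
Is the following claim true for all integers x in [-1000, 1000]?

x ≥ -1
The claim fails at x = -2:
x = -2: -2 ≥ -1 — FAILS

Because a single integer refutes it, the statement is false.

Answer: False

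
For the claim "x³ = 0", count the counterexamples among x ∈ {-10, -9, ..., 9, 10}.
Counterexamples in [-10, 10]: {-10, -9, -8, -7, -6, -5, -4, -3, -2, -1, 1, 2, 3, 4, 5, 6, 7, 8, 9, 10}.

Counting them gives 20 values.

Answer: 20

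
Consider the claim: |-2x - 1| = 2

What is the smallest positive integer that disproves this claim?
Testing positive integers:
x = 1: LHS = |-2·1 - 1| = |-3| = 3; 3 = 2 — FAILS  ← smallest positive counterexample

Answer: x = 1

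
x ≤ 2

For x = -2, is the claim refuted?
Substitute x = -2 into the relation:
x = -2: -2 ≤ 2 — holds

The claim holds here, so x = -2 is not a counterexample. (A counterexample exists elsewhere, e.g. x = 3.)

Answer: No, x = -2 is not a counterexample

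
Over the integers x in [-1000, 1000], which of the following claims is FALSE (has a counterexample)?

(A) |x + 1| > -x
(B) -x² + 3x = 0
(A) x = -1: LHS = |(-1) + 1| = |0| = 0, RHS = -(-1) = 1; 0 > 1 — FAILS
(B) x = 1: LHS = -1² + 3·1 = 2; 2 = 0 — FAILS

Answer: Both A and B are false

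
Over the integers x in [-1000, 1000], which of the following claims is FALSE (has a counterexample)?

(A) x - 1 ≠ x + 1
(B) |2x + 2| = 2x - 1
(A) Over all integers in [-1000, 1000], LHS − RHS is always negative; it is closest to 0 at x = 0, where it equals -2:
x = 0: LHS = 0 - 1 = -1, RHS = 0 + 1 = 1; -1 ≠ 1 — holds
At the ends of the range:
x = -1000: LHS = (-1000) - 1 = -1001, RHS = (-1000) + 1 = -999; -1001 ≠ -999 — holds
x = 1000: LHS = 1000 - 1 = 999, RHS = 1000 + 1 = 1001; 999 ≠ 1001 — holds
Hence LHS − RHS is never 0, i.e. the two sides are never equal, so the relation holds for every integer in [-1000, 1000].

(B) x = 0: LHS = |2·0 + 2| = |2| = 2, RHS = 2·0 - 1 = -1; 2 = -1 — FAILS

Only (B) has a counterexample.

Answer: B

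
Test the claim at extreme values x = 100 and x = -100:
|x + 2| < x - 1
x = 100: LHS = |100 + 2| = |102| = 102, RHS = 100 - 1 = 99; 102 < 99 — FAILS
x = -100: LHS = |(-100) + 2| = |-98| = 98, RHS = (-100) - 1 = -101; 98 < -101 — FAILS

Answer: No, fails for both x = 100 and x = -100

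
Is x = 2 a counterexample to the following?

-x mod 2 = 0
Substitute x = 2 into the relation:
x = 2: LHS = (-2) mod 2 = 0; 0 = 0 — holds

The claim holds here, so x = 2 is not a counterexample. (A counterexample exists elsewhere, e.g. x = 1.)

Answer: No, x = 2 is not a counterexample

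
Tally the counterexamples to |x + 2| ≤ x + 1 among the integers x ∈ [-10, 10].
Counterexamples in [-10, 10]: {-10, -9, -8, -7, -6, -5, -4, -3, -2, -1, 0, 1, 2, 3, 4, 5, 6, 7, 8, 9, 10}.

Counting them gives 21 values.

Answer: 21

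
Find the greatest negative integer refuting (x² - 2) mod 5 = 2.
Testing negative integers from -1 downward:
x = -1: LHS = ((-1)² - 2) mod 5 = (-1) mod 5 = 4; 4 = 2 — FAILS  ← closest negative counterexample to 0

Answer: x = -1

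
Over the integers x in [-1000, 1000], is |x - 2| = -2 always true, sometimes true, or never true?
An absolute value is never negative, so the left side is ≥ 0 for every x, while the right side is -2. Tightest case in [-1000, 1000] is x = 2:
x = 2: LHS = |2 - 2| = |0| = 0; 0 = -2 — FAILS
Hence LHS − RHS is never 0, i.e. the two sides are never equal, so the claimed relation (=) fails for every integer in [-1000, 1000].

No integer in the range satisfies it.

Answer: Never true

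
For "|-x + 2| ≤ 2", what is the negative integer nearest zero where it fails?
Testing negative integers from -1 downward:
x = -1: LHS = |-(-1) + 2| = |3| = 3; 3 ≤ 2 — FAILS  ← closest negative counterexample to 0

Answer: x = -1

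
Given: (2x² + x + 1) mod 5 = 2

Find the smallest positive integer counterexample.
Testing positive integers:
x = 1: LHS = (2·1² + 1 + 1) mod 5 = 4 mod 5 = 4; 4 = 2 — FAILS  ← smallest positive counterexample

Answer: x = 1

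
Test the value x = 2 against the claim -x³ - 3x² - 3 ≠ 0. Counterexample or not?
Substitute x = 2 into the relation:
x = 2: LHS = -2³ - 3·2² - 3 = -23; -23 ≠ 0 — holds

The relation holds at x = 2, so it is not a counterexample.

Answer: No, x = 2 is not a counterexample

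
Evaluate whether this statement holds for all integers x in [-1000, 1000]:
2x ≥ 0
The claim fails at x = -1:
x = -1: LHS = 2·(-1) = -2; -2 ≥ 0 — FAILS

Because a single integer refutes it, the statement is false.

Answer: False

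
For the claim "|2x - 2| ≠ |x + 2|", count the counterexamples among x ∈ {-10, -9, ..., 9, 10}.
Counterexamples in [-10, 10]: {0, 4}.

Counting them gives 2 values.

Answer: 2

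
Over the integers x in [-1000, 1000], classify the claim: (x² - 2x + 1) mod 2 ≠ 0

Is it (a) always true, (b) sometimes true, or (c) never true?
Holds at x = 0: LHS = (0² - 2·0 + 1) mod 2 = 1 mod 2 = 1; 1 ≠ 0 — holds
Fails at x = 1: LHS = (1² - 2·1 + 1) mod 2 = 0 mod 2 = 0; 0 ≠ 0 — FAILS
It is satisfied by some integers in the range but not all.

Answer: Sometimes true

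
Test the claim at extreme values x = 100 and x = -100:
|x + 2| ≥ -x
x = 100: LHS = |100 + 2| = |102| = 102; 102 ≥ -100 — holds
x = -100: LHS = |(-100) + 2| = |-98| = 98, RHS = -(-100) = 100; 98 ≥ 100 — FAILS

Answer: Partially: holds for x = 100, fails for x = -100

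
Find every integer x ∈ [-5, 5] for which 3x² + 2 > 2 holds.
Holds for: {-5, -4, -3, -2, -1, 1, 2, 3, 4, 5}
Fails for: {0}

Answer: {-5, -4, -3, -2, -1, 1, 2, 3, 4, 5}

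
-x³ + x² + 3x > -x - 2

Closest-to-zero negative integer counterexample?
Testing negative integers from -1 downward:
x = -1: LHS = -(-1)³ + (-1)² + 3·(-1) = -1, RHS = -(-1) - 2 = -1; -1 > -1 — FAILS  ← closest negative counterexample to 0

Answer: x = -1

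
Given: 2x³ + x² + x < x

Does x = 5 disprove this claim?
Substitute x = 5 into the relation:
x = 5: LHS = 2·5³ + 5² + 5 = 280; 280 < 5 — FAILS

Since the claim fails at x = 5, this value is a counterexample.

Answer: Yes, x = 5 is a counterexample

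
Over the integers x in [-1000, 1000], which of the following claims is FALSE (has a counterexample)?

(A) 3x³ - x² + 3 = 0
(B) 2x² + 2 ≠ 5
(A) x = 0: LHS = 3·0³ - 0² + 3 = 3; 3 = 0 — FAILS

(B) Track d = LHS − RHS over the integers in [-1000, 1000]. Equality would need d = 0, but d changes sign only between consecutive integers, jumping over 0:
x = -2: LHS = 2·(-2)² + 2 = 10; 10 ≠ 5 — holds  (d = 5)
x = -1: LHS = 2·(-1)² + 2 = 4; 4 ≠ 5 — holds  (d = -1)
x = 1: LHS = 2·1² + 2 = 4; 4 ≠ 5 — holds  (d = -1)
x = 2: LHS = 2·2² + 2 = 10; 10 ≠ 5 — holds  (d = 5)
Away from these crossings d keeps a constant sign, and checking every integer in [-1000, 1000] confirms d ≠ 0 throughout. Hence the two sides are never equal, so the relation holds for every integer in [-1000, 1000].

Only (A) has a counterexample.

Answer: A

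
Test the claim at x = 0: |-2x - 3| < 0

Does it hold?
x = 0: LHS = |-2·0 - 3| = |-3| = 3; 3 < 0 — FAILS

The relation fails at x = 0, so x = 0 is a counterexample.

Answer: No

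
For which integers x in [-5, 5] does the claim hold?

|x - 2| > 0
Holds for: {-5, -4, -3, -2, -1, 0, 1, 3, 4, 5}
Fails for: {2}

Answer: {-5, -4, -3, -2, -1, 0, 1, 3, 4, 5}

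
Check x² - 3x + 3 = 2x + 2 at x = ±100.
x = 100: LHS = 100² - 3·100 + 3 = 9703, RHS = 2·100 + 2 = 202; 9703 = 202 — FAILS
x = -100: LHS = (-100)² - 3·(-100) + 3 = 10303, RHS = 2·(-100) + 2 = -198; 10303 = -198 — FAILS

Answer: No, fails for both x = 100 and x = -100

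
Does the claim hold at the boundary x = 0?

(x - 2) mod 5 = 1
x = 0: LHS = (0 - 2) mod 5 = (-2) mod 5 = 3; 3 = 1 — FAILS

The relation fails at x = 0, so x = 0 is a counterexample.

Answer: No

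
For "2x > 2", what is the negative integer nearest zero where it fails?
Testing negative integers from -1 downward:
x = -1: LHS = 2·(-1) = -2; -2 > 2 — FAILS  ← closest negative counterexample to 0

Answer: x = -1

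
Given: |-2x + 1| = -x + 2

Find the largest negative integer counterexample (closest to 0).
Testing negative integers from -1 downward:
x = -1: LHS = |-2·(-1) + 1| = |3| = 3, RHS = -(-1) + 2 = 3; 3 = 3 — holds
x = -2: LHS = |-2·(-2) + 1| = |5| = 5, RHS = -(-2) + 2 = 4; 5 = 4 — FAILS  ← closest negative counterexample to 0

Answer: x = -2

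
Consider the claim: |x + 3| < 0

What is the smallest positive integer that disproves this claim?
Testing positive integers:
x = 1: LHS = |1 + 3| = |4| = 4; 4 < 0 — FAILS  ← smallest positive counterexample

Answer: x = 1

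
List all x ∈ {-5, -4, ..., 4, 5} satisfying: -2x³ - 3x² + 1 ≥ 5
Holds for: {-5, -4, -3, -2}
Fails for: {-1, 0, 1, 2, 3, 4, 5}

Answer: {-5, -4, -3, -2}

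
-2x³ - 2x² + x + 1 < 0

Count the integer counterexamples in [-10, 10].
Counterexamples in [-10, 10]: {-10, -9, -8, -7, -6, -5, -4, -3, -2, -1, 0}.

Counting them gives 11 values.

Answer: 11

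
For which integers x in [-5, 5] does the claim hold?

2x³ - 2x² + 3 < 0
Holds for: {-5, -4, -3, -2, -1}
Fails for: {0, 1, 2, 3, 4, 5}

Answer: {-5, -4, -3, -2, -1}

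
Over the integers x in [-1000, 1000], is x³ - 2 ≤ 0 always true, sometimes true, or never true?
Holds at x = 0: LHS = 0³ - 2 = -2; -2 ≤ 0 — holds
Fails at x = 2: LHS = 2³ - 2 = 6; 6 ≤ 0 — FAILS
It is satisfied by some integers in the range but not all.

Answer: Sometimes true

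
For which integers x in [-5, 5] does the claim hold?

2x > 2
Holds for: {2, 3, 4, 5}
Fails for: {-5, -4, -3, -2, -1, 0, 1}

Answer: {2, 3, 4, 5}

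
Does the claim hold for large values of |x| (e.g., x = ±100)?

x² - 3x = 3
x = 100: LHS = 100² - 3·100 = 9700; 9700 = 3 — FAILS
x = -100: LHS = (-100)² - 3·(-100) = 10300; 10300 = 3 — FAILS

Answer: No, fails for both x = 100 and x = -100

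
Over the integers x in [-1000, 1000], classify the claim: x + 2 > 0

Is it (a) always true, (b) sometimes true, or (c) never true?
Holds at x = 0: LHS = 0 + 2 = 2; 2 > 0 — holds
Fails at x = -2: LHS = (-2) + 2 = 0; 0 > 0 — FAILS
It is satisfied by some integers in the range but not all.

Answer: Sometimes true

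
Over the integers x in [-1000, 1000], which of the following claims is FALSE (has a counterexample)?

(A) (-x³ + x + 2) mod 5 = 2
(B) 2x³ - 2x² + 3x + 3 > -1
(A) x = 2: LHS = (-2³ + 2 + 2) mod 5 = (-4) mod 5 = 1; 1 = 2 — FAILS
(B) x = -1: LHS = 2·(-1)³ - 2·(-1)² + 3·(-1) + 3 = -4; -4 > -1 — FAILS

Answer: Both A and B are false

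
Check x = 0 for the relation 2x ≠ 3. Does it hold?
x = 0: LHS = 2·0 = 0; 0 ≠ 3 — holds

The relation is satisfied at x = 0.

Answer: Yes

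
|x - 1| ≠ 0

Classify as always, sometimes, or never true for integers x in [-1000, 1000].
Holds at x = 0: LHS = |0 - 1| = |-1| = 1; 1 ≠ 0 — holds
Fails at x = 1: LHS = |1 - 1| = |0| = 0; 0 ≠ 0 — FAILS
It is satisfied by some integers in the range but not all.

Answer: Sometimes true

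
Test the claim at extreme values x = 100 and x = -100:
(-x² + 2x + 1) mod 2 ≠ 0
x = 100: LHS = (-100² + 2·100 + 1) mod 2 = (-9799) mod 2 = 1; 1 ≠ 0 — holds
x = -100: LHS = (-(-100)² + 2·(-100) + 1) mod 2 = (-10199) mod 2 = 1; 1 ≠ 0 — holds

Answer: Yes, holds for both x = 100 and x = -100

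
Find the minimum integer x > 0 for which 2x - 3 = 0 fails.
Testing positive integers:
x = 1: LHS = 2·1 - 3 = -1; -1 = 0 — FAILS  ← smallest positive counterexample

Answer: x = 1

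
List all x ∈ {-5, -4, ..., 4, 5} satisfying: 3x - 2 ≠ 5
Track d = LHS − RHS over the integers in [-5, 5]. Equality would need d = 0, but d changes sign only between consecutive integers, jumping over 0:
x = 2: LHS = 3·2 - 2 = 4; 4 ≠ 5 — holds  (d = -1)
x = 3: LHS = 3·3 - 2 = 7; 7 ≠ 5 — holds  (d = 2)
Away from these crossings d keeps a constant sign, and checking every integer in [-5, 5] confirms d ≠ 0 throughout. Hence the two sides are never equal, so the relation holds for every integer in [-5, 5].

Answer: All integers in [-5, 5]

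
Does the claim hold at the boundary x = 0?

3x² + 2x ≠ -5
x = 0: LHS = 3·0² + 2·0 = 0; 0 ≠ -5 — holds

The relation is satisfied at x = 0.

Answer: Yes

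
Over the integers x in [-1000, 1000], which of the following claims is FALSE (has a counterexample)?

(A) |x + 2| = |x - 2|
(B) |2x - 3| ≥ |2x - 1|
(A) x = 1: LHS = |1 + 2| = |3| = 3, RHS = |1 - 2| = |-1| = 1; 3 = 1 — FAILS
(B) x = 2: LHS = |2·2 - 3| = |1| = 1, RHS = |2·2 - 1| = |3| = 3; 1 ≥ 3 — FAILS

Answer: Both A and B are false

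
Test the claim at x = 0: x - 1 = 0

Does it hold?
x = 0: LHS = 0 - 1 = -1; -1 = 0 — FAILS

The relation fails at x = 0, so x = 0 is a counterexample.

Answer: No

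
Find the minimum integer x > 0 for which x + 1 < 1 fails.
Testing positive integers:
x = 1: LHS = 1 + 1 = 2; 2 < 1 — FAILS  ← smallest positive counterexample

Answer: x = 1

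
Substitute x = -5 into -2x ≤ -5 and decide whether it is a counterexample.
Substitute x = -5 into the relation:
x = -5: LHS = -2·(-5) = 10; 10 ≤ -5 — FAILS

Since the claim fails at x = -5, this value is a counterexample.

Answer: Yes, x = -5 is a counterexample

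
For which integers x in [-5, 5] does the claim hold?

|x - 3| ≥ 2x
Holds for: {-5, -4, -3, -2, -1, 0, 1}
Fails for: {2, 3, 4, 5}

Answer: {-5, -4, -3, -2, -1, 0, 1}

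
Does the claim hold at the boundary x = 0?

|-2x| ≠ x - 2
x = 0: LHS = |-2·0| = |0| = 0, RHS = 0 - 2 = -2; 0 ≠ -2 — holds

The relation is satisfied at x = 0.

Answer: Yes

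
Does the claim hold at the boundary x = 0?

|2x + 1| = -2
x = 0: LHS = |2·0 + 1| = |1| = 1; 1 = -2 — FAILS

The relation fails at x = 0, so x = 0 is a counterexample.

Answer: No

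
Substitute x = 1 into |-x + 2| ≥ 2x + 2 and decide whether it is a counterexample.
Substitute x = 1 into the relation:
x = 1: LHS = |-1 + 2| = |1| = 1, RHS = 2·1 + 2 = 4; 1 ≥ 4 — FAILS

Since the claim fails at x = 1, this value is a counterexample.

Answer: Yes, x = 1 is a counterexample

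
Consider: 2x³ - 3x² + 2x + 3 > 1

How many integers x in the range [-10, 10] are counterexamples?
Counterexamples in [-10, 10]: {-10, -9, -8, -7, -6, -5, -4, -3, -2, -1}.

Counting them gives 10 values.

Answer: 10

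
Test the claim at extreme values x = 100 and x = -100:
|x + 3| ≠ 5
x = 100: LHS = |100 + 3| = |103| = 103; 103 ≠ 5 — holds
x = -100: LHS = |(-100) + 3| = |-97| = 97; 97 ≠ 5 — holds

Answer: Yes, holds for both x = 100 and x = -100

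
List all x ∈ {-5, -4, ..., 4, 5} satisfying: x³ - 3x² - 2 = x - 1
Track d = LHS − RHS over the integers in [-5, 5]. Equality would need d = 0, but d changes sign only between consecutive integers, jumping over 0:
x = 3: LHS = 3³ - 3·3² - 2 = -2, RHS = 3 - 1 = 2; -2 = 2 — FAILS  (d = -4)
x = 4: LHS = 4³ - 3·4² - 2 = 14, RHS = 4 - 1 = 3; 14 = 3 — FAILS  (d = 11)
Away from these crossings d keeps a constant sign, and checking every integer in [-5, 5] confirms d ≠ 0 throughout. Hence the two sides are never equal, so the claimed relation (=) fails for every integer in [-5, 5].

Answer: None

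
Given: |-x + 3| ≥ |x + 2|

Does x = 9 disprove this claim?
Substitute x = 9 into the relation:
x = 9: LHS = |-9 + 3| = |-6| = 6, RHS = |9 + 2| = |11| = 11; 6 ≥ 11 — FAILS

Since the claim fails at x = 9, this value is a counterexample.

Answer: Yes, x = 9 is a counterexample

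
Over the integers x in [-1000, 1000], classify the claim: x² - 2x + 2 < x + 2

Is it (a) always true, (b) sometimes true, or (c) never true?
Holds at x = 1: LHS = 1² - 2·1 + 2 = 1, RHS = 1 + 2 = 3; 1 < 3 — holds
Fails at x = 0: LHS = 0² - 2·0 + 2 = 2, RHS = 0 + 2 = 2; 2 < 2 — FAILS
It is satisfied by some integers in the range but not all.

Answer: Sometimes true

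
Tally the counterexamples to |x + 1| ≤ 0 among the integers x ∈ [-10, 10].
Counterexamples in [-10, 10]: {-10, -9, -8, -7, -6, -5, -4, -3, -2, 0, 1, 2, 3, 4, 5, 6, 7, 8, 9, 10}.

Counting them gives 20 values.

Answer: 20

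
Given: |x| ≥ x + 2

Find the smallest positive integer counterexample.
Testing positive integers:
x = 1: LHS = |1| = 1, RHS = 1 + 2 = 3; 1 ≥ 3 — FAILS  ← smallest positive counterexample

Answer: x = 1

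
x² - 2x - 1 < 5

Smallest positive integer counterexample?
Testing positive integers:
x = 1: LHS = 1² - 2·1 - 1 = -2; -2 < 5 — holds
x = 2: LHS = 2² - 2·2 - 1 = -1; -1 < 5 — holds
x = 3: LHS = 3² - 2·3 - 1 = 2; 2 < 5 — holds
x = 4: LHS = 4² - 2·4 - 1 = 7; 7 < 5 — FAILS  ← smallest positive counterexample

Answer: x = 4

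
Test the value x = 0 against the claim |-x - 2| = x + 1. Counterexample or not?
Substitute x = 0 into the relation:
x = 0: LHS = |-0 - 2| = |-2| = 2, RHS = 0 + 1 = 1; 2 = 1 — FAILS

Since the claim fails at x = 0, this value is a counterexample.

Answer: Yes, x = 0 is a counterexample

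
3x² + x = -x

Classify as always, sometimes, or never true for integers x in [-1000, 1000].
Holds at x = 0: LHS = 3·0² + 0 = 0, RHS = -0 = 0; 0 = 0 — holds
Fails at x = 1: LHS = 3·1² + 1 = 4; 4 = -1 — FAILS
It is satisfied by some integers in the range but not all.

Answer: Sometimes true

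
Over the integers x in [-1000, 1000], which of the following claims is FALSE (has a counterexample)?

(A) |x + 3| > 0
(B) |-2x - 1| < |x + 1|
(A) x = -3: LHS = |(-3) + 3| = |0| = 0; 0 > 0 — FAILS
(B) x = 0: LHS = |-2·0 - 1| = |-1| = 1, RHS = |0 + 1| = |1| = 1; 1 < 1 — FAILS

Answer: Both A and B are false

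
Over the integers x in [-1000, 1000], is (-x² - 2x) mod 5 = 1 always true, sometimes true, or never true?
Holds at x = -1: LHS = (-(-1)² - 2·(-1)) mod 5 = 1 mod 5 = 1; 1 = 1 — holds
Fails at x = 0: LHS = (-0² - 2·0) mod 5 = 0 mod 5 = 0; 0 = 1 — FAILS
It is satisfied by some integers in the range but not all.

Answer: Sometimes true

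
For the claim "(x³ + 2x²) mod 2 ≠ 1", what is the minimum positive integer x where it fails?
Testing positive integers:
x = 1: LHS = (1³ + 2·1²) mod 2 = 3 mod 2 = 1; 1 ≠ 1 — FAILS  ← smallest positive counterexample

Answer: x = 1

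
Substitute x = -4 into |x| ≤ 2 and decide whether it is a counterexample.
Substitute x = -4 into the relation:
x = -4: LHS = |-4| = 4; 4 ≤ 2 — FAILS

Since the claim fails at x = -4, this value is a counterexample.

Answer: Yes, x = -4 is a counterexample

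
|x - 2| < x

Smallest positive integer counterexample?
Testing positive integers:
x = 1: LHS = |1 - 2| = |-1| = 1; 1 < 1 — FAILS  ← smallest positive counterexample

Answer: x = 1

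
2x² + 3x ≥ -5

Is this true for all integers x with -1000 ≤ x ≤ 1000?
Over all integers in [-1000, 1000], LHS − RHS is smallest at x = -1, where it equals 4:
x = -1: LHS = 2·(-1)² + 3·(-1) = -1; -1 ≥ -5 — holds
At the ends of the range:
x = -1000: LHS = 2·(-1000)² + 3·(-1000) = 1997000; 1997000 ≥ -5 — holds
x = 1000: LHS = 2·1000² + 3·1000 = 2003000; 2003000 ≥ -5 — holds
Hence LHS − RHS is never negative, i.e. LHS ≥ RHS throughout, so the relation holds for every integer in [-1000, 1000].

No counterexample exists.

Answer: True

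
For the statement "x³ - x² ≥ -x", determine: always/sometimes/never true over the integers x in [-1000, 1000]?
Holds at x = 0: LHS = 0³ - 0² = 0, RHS = -0 = 0; 0 ≥ 0 — holds
Fails at x = -1: LHS = (-1)³ - (-1)² = -2, RHS = -(-1) = 1; -2 ≥ 1 — FAILS
It is satisfied by some integers in the range but not all.

Answer: Sometimes true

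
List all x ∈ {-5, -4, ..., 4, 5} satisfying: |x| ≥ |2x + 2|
Holds for: {-2, -1}
Fails for: {-5, -4, -3, 0, 1, 2, 3, 4, 5}

Answer: {-2, -1}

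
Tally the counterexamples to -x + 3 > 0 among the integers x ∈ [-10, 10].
Counterexamples in [-10, 10]: {3, 4, 5, 6, 7, 8, 9, 10}.

Counting them gives 8 values.

Answer: 8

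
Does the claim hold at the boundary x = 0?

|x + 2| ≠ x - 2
x = 0: LHS = |0 + 2| = |2| = 2, RHS = 0 - 2 = -2; 2 ≠ -2 — holds

The relation is satisfied at x = 0.

Answer: Yes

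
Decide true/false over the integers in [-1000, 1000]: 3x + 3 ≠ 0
The claim fails at x = -1:
x = -1: LHS = 3·(-1) + 3 = 0; 0 ≠ 0 — FAILS

Because a single integer refutes it, the statement is false.

Answer: False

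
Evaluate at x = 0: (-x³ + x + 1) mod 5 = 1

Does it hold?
x = 0: LHS = (-0³ + 0 + 1) mod 5 = 1 mod 5 = 1; 1 = 1 — holds

The relation is satisfied at x = 0.

Answer: Yes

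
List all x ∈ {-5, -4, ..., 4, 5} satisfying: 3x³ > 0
Holds for: {1, 2, 3, 4, 5}
Fails for: {-5, -4, -3, -2, -1, 0}

Answer: {1, 2, 3, 4, 5}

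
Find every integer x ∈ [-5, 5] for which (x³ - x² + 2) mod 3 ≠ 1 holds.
For a polynomial with integer coefficients, its value mod 3 depends only on x mod 3, so it suffices to check one representative of each residue class, x = 0, 1, 2:
x = 0: LHS = (0³ - 0² + 2) mod 3 = 2 mod 3 = 2; 2 ≠ 1 — holds
x = 1: LHS = (1³ - 1² + 2) mod 3 = 2 mod 3 = 2; 2 ≠ 1 — holds
x = 2: LHS = (2³ - 2² + 2) mod 3 = 6 mod 3 = 0; 0 ≠ 1 — holds
The relation holds in every residue class, so the relation holds for every integer in [-5, 5].

Answer: All integers in [-5, 5]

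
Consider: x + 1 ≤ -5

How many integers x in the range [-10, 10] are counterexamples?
Counterexamples in [-10, 10]: {-5, -4, -3, -2, -1, 0, 1, 2, 3, 4, 5, 6, 7, 8, 9, 10}.

Counting them gives 16 values.

Answer: 16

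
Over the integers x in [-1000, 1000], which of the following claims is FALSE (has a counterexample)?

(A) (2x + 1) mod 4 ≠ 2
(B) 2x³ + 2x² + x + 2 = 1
(A) For a polynomial with integer coefficients, its value mod 4 depends only on x mod 4, so it suffices to check one representative of each residue class, x = 0, 1, 2, 3:
x = 0: LHS = (2·0 + 1) mod 4 = 1 mod 4 = 1; 1 ≠ 2 — holds
x = 1: LHS = (2·1 + 1) mod 4 = 3 mod 4 = 3; 3 ≠ 2 — holds
x = 2: LHS = (2·2 + 1) mod 4 = 5 mod 4 = 1; 1 ≠ 2 — holds
x = 3: LHS = (2·3 + 1) mod 4 = 7 mod 4 = 3; 3 ≠ 2 — holds
The relation holds in every residue class, so the relation holds for every integer in [-1000, 1000].

(B) x = 0: LHS = 2·0³ + 2·0² + 0 + 2 = 2; 2 = 1 — FAILS

Only (B) has a counterexample.

Answer: B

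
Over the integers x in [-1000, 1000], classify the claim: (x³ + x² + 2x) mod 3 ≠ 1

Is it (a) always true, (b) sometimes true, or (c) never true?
Holds at x = 0: LHS = (0³ + 0² + 2·0) mod 3 = 0 mod 3 = 0; 0 ≠ 1 — holds
Fails at x = 1: LHS = (1³ + 1² + 2·1) mod 3 = 4 mod 3 = 1; 1 ≠ 1 — FAILS
It is satisfied by some integers in the range but not all.

Answer: Sometimes true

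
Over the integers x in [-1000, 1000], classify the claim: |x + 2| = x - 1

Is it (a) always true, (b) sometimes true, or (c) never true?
Over all integers in [-1000, 1000], LHS − RHS is always positive; it is smallest at x = 0, where it equals 3:
x = 0: LHS = |0 + 2| = |2| = 2, RHS = 0 - 1 = -1; 2 = -1 — FAILS
At the ends of the range:
x = -1000: LHS = |(-1000) + 2| = |-998| = 998, RHS = (-1000) - 1 = -1001; 998 = -1001 — FAILS
x = 1000: LHS = |1000 + 2| = |1002| = 1002, RHS = 1000 - 1 = 999; 1002 = 999 — FAILS
Hence LHS − RHS is never 0, i.e. the two sides are never equal, so the claimed relation (=) fails for every integer in [-1000, 1000].

No integer in the range satisfies it.

Answer: Never true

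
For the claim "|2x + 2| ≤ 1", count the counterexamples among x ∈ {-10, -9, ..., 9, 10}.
Counterexamples in [-10, 10]: {-10, -9, -8, -7, -6, -5, -4, -3, -2, 0, 1, 2, 3, 4, 5, 6, 7, 8, 9, 10}.

Counting them gives 20 values.

Answer: 20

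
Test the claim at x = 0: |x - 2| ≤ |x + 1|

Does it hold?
x = 0: LHS = |0 - 2| = |-2| = 2, RHS = |0 + 1| = |1| = 1; 2 ≤ 1 — FAILS

The relation fails at x = 0, so x = 0 is a counterexample.

Answer: No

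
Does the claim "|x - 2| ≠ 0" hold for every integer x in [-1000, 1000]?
The claim fails at x = 2:
x = 2: LHS = |2 - 2| = |0| = 0; 0 ≠ 0 — FAILS

Because a single integer refutes it, the statement is false.

Answer: False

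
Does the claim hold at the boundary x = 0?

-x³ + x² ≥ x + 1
x = 0: LHS = -0³ + 0² = 0, RHS = 0 + 1 = 1; 0 ≥ 1 — FAILS

The relation fails at x = 0, so x = 0 is a counterexample.

Answer: No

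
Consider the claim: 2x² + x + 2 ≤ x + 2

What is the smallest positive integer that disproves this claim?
Testing positive integers:
x = 1: LHS = 2·1² + 1 + 2 = 5, RHS = 1 + 2 = 3; 5 ≤ 3 — FAILS  ← smallest positive counterexample

Answer: x = 1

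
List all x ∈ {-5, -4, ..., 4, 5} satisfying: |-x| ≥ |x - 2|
Holds for: {1, 2, 3, 4, 5}
Fails for: {-5, -4, -3, -2, -1, 0}

Answer: {1, 2, 3, 4, 5}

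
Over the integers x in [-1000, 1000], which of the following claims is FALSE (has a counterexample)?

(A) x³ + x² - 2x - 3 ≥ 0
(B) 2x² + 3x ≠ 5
(A) x = 0: LHS = 0³ + 0² - 2·0 - 3 = -3; -3 ≥ 0 — FAILS
(B) x = 1: LHS = 2·1² + 3·1 = 5; 5 ≠ 5 — FAILS

Answer: Both A and B are false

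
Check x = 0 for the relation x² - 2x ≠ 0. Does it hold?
x = 0: LHS = 0² - 2·0 = 0; 0 ≠ 0 — FAILS

The relation fails at x = 0, so x = 0 is a counterexample.

Answer: No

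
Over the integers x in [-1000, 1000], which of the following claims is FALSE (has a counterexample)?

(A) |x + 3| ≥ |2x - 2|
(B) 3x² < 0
(A) x = -1: LHS = |(-1) + 3| = |2| = 2, RHS = |2·(-1) - 2| = |-4| = 4; 2 ≥ 4 — FAILS
(B) x = 0: LHS = 3·0² = 0; 0 < 0 — FAILS

Answer: Both A and B are false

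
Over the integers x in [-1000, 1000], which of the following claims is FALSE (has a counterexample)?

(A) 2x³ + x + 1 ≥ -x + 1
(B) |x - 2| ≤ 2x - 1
(A) x = -1: LHS = 2·(-1)³ + (-1) + 1 = -2, RHS = -(-1) + 1 = 2; -2 ≥ 2 — FAILS
(B) x = 0: LHS = |0 - 2| = |-2| = 2, RHS = 2·0 - 1 = -1; 2 ≤ -1 — FAILS

Answer: Both A and B are false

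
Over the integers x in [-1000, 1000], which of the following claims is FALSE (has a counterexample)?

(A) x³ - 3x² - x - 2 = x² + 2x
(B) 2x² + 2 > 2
(A) x = 0: LHS = 0³ - 3·0² - 0 - 2 = -2, RHS = 0² + 2·0 = 0; -2 = 0 — FAILS
(B) x = 0: LHS = 2·0² + 2 = 2; 2 > 2 — FAILS

Answer: Both A and B are false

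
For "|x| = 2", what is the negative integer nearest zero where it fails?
Testing negative integers from -1 downward:
x = -1: LHS = |-1| = 1; 1 = 2 — FAILS  ← closest negative counterexample to 0

Answer: x = -1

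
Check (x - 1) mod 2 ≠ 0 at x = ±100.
x = 100: LHS = (100 - 1) mod 2 = 99 mod 2 = 1; 1 ≠ 0 — holds
x = -100: LHS = ((-100) - 1) mod 2 = (-101) mod 2 = 1; 1 ≠ 0 — holds

Answer: Yes, holds for both x = 100 and x = -100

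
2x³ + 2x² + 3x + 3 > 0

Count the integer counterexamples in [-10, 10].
Counterexamples in [-10, 10]: {-10, -9, -8, -7, -6, -5, -4, -3, -2, -1}.

Counting them gives 10 values.

Answer: 10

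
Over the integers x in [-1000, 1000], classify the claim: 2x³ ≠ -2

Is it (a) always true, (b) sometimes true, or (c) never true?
Holds at x = 0: LHS = 2·0³ = 0; 0 ≠ -2 — holds
Fails at x = -1: LHS = 2·(-1)³ = -2; -2 ≠ -2 — FAILS
It is satisfied by some integers in the range but not all.

Answer: Sometimes true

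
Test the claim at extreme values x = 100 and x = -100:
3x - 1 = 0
x = 100: LHS = 3·100 - 1 = 299; 299 = 0 — FAILS
x = -100: LHS = 3·(-100) - 1 = -301; -301 = 0 — FAILS

Answer: No, fails for both x = 100 and x = -100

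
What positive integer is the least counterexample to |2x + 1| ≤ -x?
Testing positive integers:
x = 1: LHS = |2·1 + 1| = |3| = 3; 3 ≤ -1 — FAILS  ← smallest positive counterexample

Answer: x = 1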